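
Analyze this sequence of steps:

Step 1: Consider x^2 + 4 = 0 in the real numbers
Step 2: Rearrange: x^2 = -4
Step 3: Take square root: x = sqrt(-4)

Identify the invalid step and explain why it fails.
Step 3: Take square root: x = sqrt(-4)

Step 3 takes the square root of -4, which is negative. In the real number system, the square root of a negative number is undefined. The equation x^2 + 4 = 0 has no real solutions. Square roots of negative numbers only exist in the complex numbers.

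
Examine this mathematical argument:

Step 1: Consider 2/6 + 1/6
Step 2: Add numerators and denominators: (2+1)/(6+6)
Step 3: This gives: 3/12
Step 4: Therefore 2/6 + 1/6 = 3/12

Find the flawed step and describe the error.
Step 2: Add numerators and denominators: (2+1)/(6+6)

Step 2 incorrectly adds fractions by separately adding numerators and denominators. This is wrong. The correct method requires a common denominator: 2/6 + 1/6 = (2×6 + 1×6)/(6×6) = 18/36 = 1/2. The method used gives 3/12, which is different.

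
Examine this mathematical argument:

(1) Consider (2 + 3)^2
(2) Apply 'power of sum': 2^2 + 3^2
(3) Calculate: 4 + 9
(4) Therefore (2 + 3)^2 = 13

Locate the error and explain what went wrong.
Step 2: Apply 'power of sum': 2^2 + 3^2

Step 2 incorrectly applies a non-existent rule '(a+b)^n = a^n + b^n'. This is false in general. The correct expansion uses the binomial theorem. The actual value is (2 + 3)^2 = 5^2 = 25, not 13.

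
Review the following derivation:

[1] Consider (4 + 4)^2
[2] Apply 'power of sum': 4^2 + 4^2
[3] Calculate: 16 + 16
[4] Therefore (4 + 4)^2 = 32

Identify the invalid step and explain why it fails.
Step 2: Apply 'power of sum': 4^2 + 4^2

Step 2 incorrectly applies a non-existent rule '(a+b)^n = a^n + b^n'. This is false in general. The correct expansion uses the binomial theorem. The actual value is (4 + 4)^2 = 8^2 = 64, not 32.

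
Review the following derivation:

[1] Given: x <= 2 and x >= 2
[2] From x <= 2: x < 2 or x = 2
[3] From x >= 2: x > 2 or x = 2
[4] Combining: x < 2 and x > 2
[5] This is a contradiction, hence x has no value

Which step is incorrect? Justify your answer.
Step 4: Combining: x < 2 and x > 2

Step 4 incorrectly combines the conditions. From x <= 2 and x >= 2, the intersection is x = 2. The error treats the 'or' cases as 'and' requirements. The correct conclusion is that x = 2 is the unique solution, not that no solution exists.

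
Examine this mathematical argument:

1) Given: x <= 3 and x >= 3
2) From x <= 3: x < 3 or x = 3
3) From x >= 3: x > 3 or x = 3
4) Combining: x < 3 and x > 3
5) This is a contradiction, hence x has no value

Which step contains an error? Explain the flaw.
Step 4: Combining: x < 3 and x > 3

Step 4 incorrectly combines the conditions. From x <= 3 and x >= 3, the intersection is x = 3. The error treats the 'or' cases as 'and' requirements. The correct conclusion is that x = 3 is the unique solution, not that no solution exists.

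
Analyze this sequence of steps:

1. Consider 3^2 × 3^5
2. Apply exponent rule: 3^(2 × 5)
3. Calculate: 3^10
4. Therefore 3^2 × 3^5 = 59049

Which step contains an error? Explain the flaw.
Step 2: Apply exponent rule: 3^(2 × 5)

Step 2 incorrectly states that a^b × a^c = a^(b×c). The correct rule is a^b × a^c = a^(b+c). The actual value is 3^2 × 3^5 = 3^7 = 2187, not 3^10 = 59049.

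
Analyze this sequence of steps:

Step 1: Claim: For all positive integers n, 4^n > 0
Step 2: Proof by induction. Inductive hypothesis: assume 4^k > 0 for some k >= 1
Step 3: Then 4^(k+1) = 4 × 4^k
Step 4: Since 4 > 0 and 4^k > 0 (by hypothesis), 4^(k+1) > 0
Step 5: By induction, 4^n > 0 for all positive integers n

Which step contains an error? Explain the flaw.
Step 5: By induction, 4^n > 0 for all positive integers n

Step 5 concludes the proof by induction, but no base case was ever established. A valid induction proof requires: (1) a base case proving 4^1 > 0, and (2) an inductive step showing IF 4^k > 0 THEN 4^(k+1) > 0. Steps 2-4 correctly establish the inductive step, but without the base case the conclusion in step 5 does not follow.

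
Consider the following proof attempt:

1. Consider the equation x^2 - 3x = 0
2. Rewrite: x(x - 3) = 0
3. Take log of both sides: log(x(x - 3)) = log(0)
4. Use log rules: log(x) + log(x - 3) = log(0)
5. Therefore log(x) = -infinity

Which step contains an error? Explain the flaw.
Step 3: Take log of both sides: log(x(x - 3)) = log(0)

Step 3 takes the logarithm of both sides, resulting in log(0) on the right side. The logarithm is only defined for positive numbers; log(0) is undefined (approaches negative infinity). This operation is invalid.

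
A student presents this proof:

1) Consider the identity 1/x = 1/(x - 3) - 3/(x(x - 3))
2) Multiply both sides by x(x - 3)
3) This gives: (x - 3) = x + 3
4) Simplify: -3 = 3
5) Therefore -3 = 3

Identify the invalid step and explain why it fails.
Step 3: This gives: (x - 3) = x + 3

Step 3 makes a sign error when clearing denominators. Multiplying -3/(x(x - 3)) by x(x - 3) gives -3, not +3. The correct result is (x - 3) = x - 3, which is trivially true, not (x - 3) = x + 3. (Step 1 is a valid identity: 1/(x - 3) - 3/(x(x - 3)) = (x - 3)/(x(x - 3)) = 1/x.)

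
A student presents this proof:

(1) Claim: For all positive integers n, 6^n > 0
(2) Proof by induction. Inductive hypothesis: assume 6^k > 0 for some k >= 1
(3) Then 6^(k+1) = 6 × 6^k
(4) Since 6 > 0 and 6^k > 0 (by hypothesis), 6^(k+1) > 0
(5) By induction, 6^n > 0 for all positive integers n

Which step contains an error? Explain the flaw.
Step 5: By induction, 6^n > 0 for all positive integers n

Step 5 concludes the proof by induction, but no base case was ever established. A valid induction proof requires: (1) a base case proving 6^1 > 0, and (2) an inductive step showing IF 6^k > 0 THEN 6^(k+1) > 0. Steps 2-4 correctly establish the inductive step, but without the base case the conclusion in step 5 does not follow.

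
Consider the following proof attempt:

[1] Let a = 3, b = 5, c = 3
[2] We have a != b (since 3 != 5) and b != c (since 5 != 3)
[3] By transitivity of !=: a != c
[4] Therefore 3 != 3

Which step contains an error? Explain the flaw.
Step 3: By transitivity of !=: a != c

Step 3 incorrectly applies transitivity to the '!=' relation. Transitivity states: if a R b and b R c, then a R c. However, '!=' is not transitive. Counterexample: 3 != 5 and 5 != 3, but 3 = 3 (both equal 3). Transitivity holds for relations like <, <=, =, but not for !=.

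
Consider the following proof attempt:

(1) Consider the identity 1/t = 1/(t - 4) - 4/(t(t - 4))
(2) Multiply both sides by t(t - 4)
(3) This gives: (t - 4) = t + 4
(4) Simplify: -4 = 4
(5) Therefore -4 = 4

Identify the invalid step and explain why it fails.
Step 3: This gives: (t - 4) = t + 4

Step 3 makes a sign error when clearing denominators. Multiplying -4/(t(t - 4)) by t(t - 4) gives -4, not +4. The correct result is (t - 4) = t - 4, which is trivially true, not (t - 4) = t + 4. (Step 1 is a valid identity: 1/(t - 4) - 4/(t(t - 4)) = (t - 4)/(t(t - 4)) = 1/t.)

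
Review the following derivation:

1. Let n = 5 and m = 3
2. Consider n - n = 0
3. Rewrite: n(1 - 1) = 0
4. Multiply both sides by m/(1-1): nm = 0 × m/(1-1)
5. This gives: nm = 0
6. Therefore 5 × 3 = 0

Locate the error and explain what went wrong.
Step 4: Multiply both sides by m/(1-1): nm = 0 × m/(1-1)

Step 4 multiplies both sides by m/(1-1). However, 1-1 = 0, so this is multiplication by m/0, which is undefined. We cannot multiply by an undefined expression.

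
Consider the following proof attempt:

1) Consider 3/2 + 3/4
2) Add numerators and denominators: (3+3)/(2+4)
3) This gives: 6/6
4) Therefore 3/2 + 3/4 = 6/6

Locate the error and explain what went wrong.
Step 2: Add numerators and denominators: (3+3)/(2+4)

Step 2 incorrectly adds fractions by separately adding numerators and denominators. This is wrong. The correct method requires a common denominator: 3/2 + 3/4 = (3×4 + 3×2)/(2×4) = 18/8 = 9/4. The method used gives 6/6, which is different.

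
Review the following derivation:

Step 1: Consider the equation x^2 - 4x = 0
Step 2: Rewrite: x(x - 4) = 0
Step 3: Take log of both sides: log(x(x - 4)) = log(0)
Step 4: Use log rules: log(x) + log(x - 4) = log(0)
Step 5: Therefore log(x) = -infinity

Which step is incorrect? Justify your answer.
Step 3: Take log of both sides: log(x(x - 4)) = log(0)

Step 3 takes the logarithm of both sides, resulting in log(0) on the right side. The logarithm is only defined for positive numbers; log(0) is undefined (approaches negative infinity). This operation is invalid.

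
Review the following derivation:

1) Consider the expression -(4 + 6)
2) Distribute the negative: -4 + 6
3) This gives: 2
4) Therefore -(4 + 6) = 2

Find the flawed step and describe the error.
Step 2: Distribute the negative: -4 + 6

Step 2 incorrectly distributes the negative sign. The correct distribution is -(4 + 6) = -4 - 6 = -10. The negative must be applied to both terms, not just the first. The error treats -(4 + 6) as -4 + 6, which equals 2 instead of -10.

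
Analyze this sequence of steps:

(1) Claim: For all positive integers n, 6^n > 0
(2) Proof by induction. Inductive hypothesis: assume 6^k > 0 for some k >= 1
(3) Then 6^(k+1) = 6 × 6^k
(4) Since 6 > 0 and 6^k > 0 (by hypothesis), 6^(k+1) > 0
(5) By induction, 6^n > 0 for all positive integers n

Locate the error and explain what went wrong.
Step 5: By induction, 6^n > 0 for all positive integers n

Step 5 concludes the proof by induction, but no base case was ever established. A valid induction proof requires: (1) a base case proving 6^1 > 0, and (2) an inductive step showing IF 6^k > 0 THEN 6^(k+1) > 0. Steps 2-4 correctly establish the inductive step, but without the base case the conclusion in step 5 does not follow.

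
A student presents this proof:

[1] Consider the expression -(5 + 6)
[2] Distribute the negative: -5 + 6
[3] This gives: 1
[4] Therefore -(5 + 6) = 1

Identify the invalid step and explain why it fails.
Step 2: Distribute the negative: -5 + 6

Step 2 incorrectly distributes the negative sign. The correct distribution is -(5 + 6) = -5 - 6 = -11. The negative must be applied to both terms, not just the first. The error treats -(5 + 6) as -5 + 6, which equals 1 instead of -11.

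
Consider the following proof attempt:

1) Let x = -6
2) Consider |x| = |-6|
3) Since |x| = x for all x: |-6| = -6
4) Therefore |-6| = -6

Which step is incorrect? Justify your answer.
Step 3: Since |x| = x for all x: |-6| = -6

Step 3 incorrectly states that |x| = x for all x. The correct definition is |x| = x when x >= 0, and |x| = -x when x < 0. Since -6 < 0, we have |-6| = -(-6) = 6, not -6.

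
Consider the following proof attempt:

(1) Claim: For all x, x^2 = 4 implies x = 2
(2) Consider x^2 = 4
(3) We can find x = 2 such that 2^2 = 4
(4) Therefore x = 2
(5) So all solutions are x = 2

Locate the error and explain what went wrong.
Step 4: Therefore x = 2

Step 4 incorrectly concludes that x = 2 is the only solution. The proof shows that x = 2 is A solution (existence), but does not show it is the ONLY solution (uniqueness). In fact, x = -2 is also a solution since (-2)^2 = 4. Finding one solution doesn't prove there are no others.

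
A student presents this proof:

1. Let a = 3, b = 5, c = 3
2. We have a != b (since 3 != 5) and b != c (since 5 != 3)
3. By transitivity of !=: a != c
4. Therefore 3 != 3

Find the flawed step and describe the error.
Step 3: By transitivity of !=: a != c

Step 3 incorrectly applies transitivity to the '!=' relation. Transitivity states: if a R b and b R c, then a R c. However, '!=' is not transitive. Counterexample: 3 != 5 and 5 != 3, but 3 = 3 (both equal 3). Transitivity holds for relations like <, <=, =, but not for !=.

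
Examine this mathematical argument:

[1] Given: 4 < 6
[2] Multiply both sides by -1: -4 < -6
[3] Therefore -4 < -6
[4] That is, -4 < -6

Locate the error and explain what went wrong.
Step 2: Multiply both sides by -1: -4 < -6

Step 2 multiplies both sides by -1 but fails to reverse the inequality sign. When multiplying (or dividing) an inequality by a negative number, the direction must be reversed. Since 4 < 6, we should get -4 > -6, i.e., -4 > -6.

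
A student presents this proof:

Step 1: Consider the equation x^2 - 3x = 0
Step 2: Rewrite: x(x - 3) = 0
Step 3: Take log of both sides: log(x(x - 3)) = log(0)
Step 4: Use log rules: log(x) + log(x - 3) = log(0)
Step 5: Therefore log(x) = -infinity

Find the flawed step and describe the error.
Step 3: Take log of both sides: log(x(x - 3)) = log(0)

Step 3 takes the logarithm of both sides, resulting in log(0) on the right side. The logarithm is only defined for positive numbers; log(0) is undefined (approaches negative infinity). This operation is invalid.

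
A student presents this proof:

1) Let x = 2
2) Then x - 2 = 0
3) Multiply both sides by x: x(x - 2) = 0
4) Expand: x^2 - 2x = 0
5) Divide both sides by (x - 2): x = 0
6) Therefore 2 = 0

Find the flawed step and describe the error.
Step 5: Divide both sides by (x - 2): x = 0

Step 5 divides both sides by (x - 2). However, since x = 2, we have (x - 2) = 0. Division by zero is undefined, making this step invalid.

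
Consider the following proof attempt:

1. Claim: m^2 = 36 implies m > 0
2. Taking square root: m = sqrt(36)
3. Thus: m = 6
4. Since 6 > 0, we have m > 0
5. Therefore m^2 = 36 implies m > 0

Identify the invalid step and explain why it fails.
Step 2: Taking square root: m = sqrt(36)

Step 2 takes the square root and assumes the positive root only. The equation m^2 = 36 actually has two solutions: m = 6 and m = -6. The proof silently assumes m > 0 without justification, then uses this assumption to conclude m > 0, which is circular. The counterexample m = -6 shows the claim is false.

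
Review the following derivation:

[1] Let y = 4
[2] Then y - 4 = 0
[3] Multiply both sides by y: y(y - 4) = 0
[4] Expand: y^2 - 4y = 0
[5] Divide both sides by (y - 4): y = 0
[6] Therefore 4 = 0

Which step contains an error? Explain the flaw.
Step 5: Divide both sides by (y - 4): y = 0

Step 5 divides both sides by (y - 4). However, since y = 4, we have (y - 4) = 0. Division by zero is undefined, making this step invalid.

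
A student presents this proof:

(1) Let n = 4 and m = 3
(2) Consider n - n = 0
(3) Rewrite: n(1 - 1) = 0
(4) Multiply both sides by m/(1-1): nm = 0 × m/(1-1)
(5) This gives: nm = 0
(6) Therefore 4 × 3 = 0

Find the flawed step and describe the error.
Step 4: Multiply both sides by m/(1-1): nm = 0 × m/(1-1)

Step 4 multiplies both sides by m/(1-1). However, 1-1 = 0, so this is multiplication by m/0, which is undefined. We cannot multiply by an undefined expression.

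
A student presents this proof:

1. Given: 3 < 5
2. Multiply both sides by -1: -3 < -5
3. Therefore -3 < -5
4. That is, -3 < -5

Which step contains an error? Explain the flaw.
Step 2: Multiply both sides by -1: -3 < -5

Step 2 multiplies both sides by -1 but fails to reverse the inequality sign. When multiplying (or dividing) an inequality by a negative number, the direction must be reversed. Since 3 < 5, we should get -3 > -5, i.e., -3 > -5.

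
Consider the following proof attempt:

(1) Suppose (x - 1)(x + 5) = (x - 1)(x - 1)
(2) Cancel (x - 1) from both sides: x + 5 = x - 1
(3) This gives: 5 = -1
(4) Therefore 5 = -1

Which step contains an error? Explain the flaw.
Step 2: Cancel (x - 1) from both sides: x + 5 = x - 1

Step 2 cancels (x - 1) from both sides. This is only valid if (x - 1) ≠ 0, i.e., x ≠ 1. When x = 1, both sides equal zero regardless of the other factors. The correct approach requires considering x = 1 as a separate case.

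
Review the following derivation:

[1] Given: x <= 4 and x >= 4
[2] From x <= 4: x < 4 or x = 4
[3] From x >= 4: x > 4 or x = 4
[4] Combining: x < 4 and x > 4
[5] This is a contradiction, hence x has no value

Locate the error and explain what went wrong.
Step 4: Combining: x < 4 and x > 4

Step 4 incorrectly combines the conditions. From x <= 4 and x >= 4, the intersection is x = 4. The error treats the 'or' cases as 'and' requirements. The correct conclusion is that x = 4 is the unique solution, not that no solution exists.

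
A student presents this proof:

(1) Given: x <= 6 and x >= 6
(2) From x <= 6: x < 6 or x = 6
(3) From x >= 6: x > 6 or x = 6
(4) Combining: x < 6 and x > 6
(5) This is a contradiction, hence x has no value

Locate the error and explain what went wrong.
Step 4: Combining: x < 6 and x > 6

Step 4 incorrectly combines the conditions. From x <= 6 and x >= 6, the intersection is x = 6. The error treats the 'or' cases as 'and' requirements. The correct conclusion is that x = 6 is the unique solution, not that no solution exists.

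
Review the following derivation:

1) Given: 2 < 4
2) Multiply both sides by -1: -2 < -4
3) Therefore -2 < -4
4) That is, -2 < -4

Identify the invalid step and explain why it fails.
Step 2: Multiply both sides by -1: -2 < -4

Step 2 multiplies both sides by -1 but fails to reverse the inequality sign. When multiplying (or dividing) an inequality by a negative number, the direction must be reversed. Since 2 < 4, we should get -2 > -4, i.e., -2 > -4.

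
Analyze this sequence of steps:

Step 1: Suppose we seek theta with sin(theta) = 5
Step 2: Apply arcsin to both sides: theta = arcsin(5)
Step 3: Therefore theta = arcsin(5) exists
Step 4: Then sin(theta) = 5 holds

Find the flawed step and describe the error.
Step 2: Apply arcsin to both sides: theta = arcsin(5)

Step 2 applies arcsin to 5. However, arcsin(x) is only defined for x in [-1, 1] because sin(theta) can only produce values in that range. Since |5| > 1, arcsin(5) is undefined. There is no angle whose sine equals 5.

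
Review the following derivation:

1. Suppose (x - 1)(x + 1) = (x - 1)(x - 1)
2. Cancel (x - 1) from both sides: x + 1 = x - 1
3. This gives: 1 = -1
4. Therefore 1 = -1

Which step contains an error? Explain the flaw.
Step 2: Cancel (x - 1) from both sides: x + 1 = x - 1

Step 2 cancels (x - 1) from both sides. This is only valid if (x - 1) ≠ 0, i.e., x ≠ 1. When x = 1, both sides equal zero regardless of the other factors. The correct approach requires considering x = 1 as a separate case.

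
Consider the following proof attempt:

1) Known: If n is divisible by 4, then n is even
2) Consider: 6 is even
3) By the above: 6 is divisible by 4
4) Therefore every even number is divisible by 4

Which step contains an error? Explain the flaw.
Step 3: By the above: 6 is divisible by 4

Step 3 commits the fallacy of affirming the consequent. The known fact 'divisible by 4 → even' does NOT imply 'even → divisible by 4'. That would be the converse, which is false. For example, 6 is even but 6 ÷ 4 = 1.50, which is not an integer.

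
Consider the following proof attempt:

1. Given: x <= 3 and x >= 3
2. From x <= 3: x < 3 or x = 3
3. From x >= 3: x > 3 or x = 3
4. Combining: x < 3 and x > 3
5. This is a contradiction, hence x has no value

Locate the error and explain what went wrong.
Step 4: Combining: x < 3 and x > 3

Step 4 incorrectly combines the conditions. From x <= 3 and x >= 3, the intersection is x = 3. The error treats the 'or' cases as 'and' requirements. The correct conclusion is that x = 3 is the unique solution, not that no solution exists.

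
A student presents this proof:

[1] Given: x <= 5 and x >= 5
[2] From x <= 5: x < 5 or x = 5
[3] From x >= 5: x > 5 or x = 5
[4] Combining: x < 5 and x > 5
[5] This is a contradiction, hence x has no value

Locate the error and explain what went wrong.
Step 4: Combining: x < 5 and x > 5

Step 4 incorrectly combines the conditions. From x <= 5 and x >= 5, the intersection is x = 5. The error treats the 'or' cases as 'and' requirements. The correct conclusion is that x = 5 is the unique solution, not that no solution exists.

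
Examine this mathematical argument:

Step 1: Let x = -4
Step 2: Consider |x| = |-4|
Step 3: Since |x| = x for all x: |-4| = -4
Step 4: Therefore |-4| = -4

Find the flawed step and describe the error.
Step 3: Since |x| = x for all x: |-4| = -4

Step 3 incorrectly states that |x| = x for all x. The correct definition is |x| = x when x >= 0, and |x| = -x when x < 0. Since -4 < 0, we have |-4| = -(-4) = 4, not -4.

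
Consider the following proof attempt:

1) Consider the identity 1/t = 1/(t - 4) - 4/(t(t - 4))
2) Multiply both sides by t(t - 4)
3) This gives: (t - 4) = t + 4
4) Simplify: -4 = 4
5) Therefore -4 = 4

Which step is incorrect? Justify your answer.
Step 3: This gives: (t - 4) = t + 4

Step 3 makes a sign error when clearing denominators. Multiplying -4/(t(t - 4)) by t(t - 4) gives -4, not +4. The correct result is (t - 4) = t - 4, which is trivially true, not (t - 4) = t + 4. (Step 1 is a valid identity: 1/(t - 4) - 4/(t(t - 4)) = (t - 4)/(t(t - 4)) = 1/t.)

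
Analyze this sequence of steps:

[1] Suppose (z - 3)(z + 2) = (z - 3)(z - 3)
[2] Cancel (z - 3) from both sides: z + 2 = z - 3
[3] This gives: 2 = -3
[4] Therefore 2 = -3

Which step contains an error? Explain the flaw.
Step 2: Cancel (z - 3) from both sides: z + 2 = z - 3

Step 2 cancels (z - 3) from both sides. This is only valid if (z - 3) ≠ 0, i.e., z ≠ 3. When z = 3, both sides equal zero regardless of the other factors. The correct approach requires considering z = 3 as a separate case.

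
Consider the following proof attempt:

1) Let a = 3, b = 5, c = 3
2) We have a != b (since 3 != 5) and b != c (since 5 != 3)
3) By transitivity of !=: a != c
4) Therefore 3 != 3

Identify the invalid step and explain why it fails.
Step 3: By transitivity of !=: a != c

Step 3 incorrectly applies transitivity to the '!=' relation. Transitivity states: if a R b and b R c, then a R c. However, '!=' is not transitive. Counterexample: 3 != 5 and 5 != 3, but 3 = 3 (both equal 3). Transitivity holds for relations like <, <=, =, but not for !=.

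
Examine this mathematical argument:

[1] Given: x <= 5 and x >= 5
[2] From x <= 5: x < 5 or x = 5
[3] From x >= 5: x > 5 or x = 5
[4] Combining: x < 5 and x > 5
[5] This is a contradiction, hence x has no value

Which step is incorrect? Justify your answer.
Step 4: Combining: x < 5 and x > 5

Step 4 incorrectly combines the conditions. From x <= 5 and x >= 5, the intersection is x = 5. The error treats the 'or' cases as 'and' requirements. The correct conclusion is that x = 5 is the unique solution, not that no solution exists.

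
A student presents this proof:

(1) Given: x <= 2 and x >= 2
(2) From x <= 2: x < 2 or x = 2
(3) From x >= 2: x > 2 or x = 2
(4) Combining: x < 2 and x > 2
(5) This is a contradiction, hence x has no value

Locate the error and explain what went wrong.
Step 4: Combining: x < 2 and x > 2

Step 4 incorrectly combines the conditions. From x <= 2 and x >= 2, the intersection is x = 2. The error treats the 'or' cases as 'and' requirements. The correct conclusion is that x = 2 is the unique solution, not that no solution exists.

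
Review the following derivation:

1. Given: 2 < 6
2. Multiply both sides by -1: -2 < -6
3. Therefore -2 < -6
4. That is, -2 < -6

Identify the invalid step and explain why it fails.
Step 2: Multiply both sides by -1: -2 < -6

Step 2 multiplies both sides by -1 but fails to reverse the inequality sign. When multiplying (or dividing) an inequality by a negative number, the direction must be reversed. Since 2 < 6, we should get -2 > -6, i.e., -2 > -6.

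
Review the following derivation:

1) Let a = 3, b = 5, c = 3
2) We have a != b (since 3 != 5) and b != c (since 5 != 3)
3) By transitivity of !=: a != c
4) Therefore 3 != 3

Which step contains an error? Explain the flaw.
Step 3: By transitivity of !=: a != c

Step 3 incorrectly applies transitivity to the '!=' relation. Transitivity states: if a R b and b R c, then a R c. However, '!=' is not transitive. Counterexample: 3 != 5 and 5 != 3, but 3 = 3 (both equal 3). Transitivity holds for relations like <, <=, =, but not for !=.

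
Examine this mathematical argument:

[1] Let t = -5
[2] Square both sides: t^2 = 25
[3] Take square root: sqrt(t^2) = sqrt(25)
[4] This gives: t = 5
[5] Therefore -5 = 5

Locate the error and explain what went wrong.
Step 4: This gives: t = 5

Step 4 incorrectly states that sqrt(t^2) = t. The correct identity is sqrt(t^2) = |t|. Since t = -5 < 0, we have sqrt(t^2) = |-5| = 5, not t = -5.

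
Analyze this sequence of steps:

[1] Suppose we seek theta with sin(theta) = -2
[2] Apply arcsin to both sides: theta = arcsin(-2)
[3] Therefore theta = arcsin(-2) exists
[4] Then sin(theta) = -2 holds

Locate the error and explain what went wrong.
Step 2: Apply arcsin to both sides: theta = arcsin(-2)

Step 2 applies arcsin to -2. However, arcsin(x) is only defined for x in [-1, 1] because sin(theta) can only produce values in that range. Since |-2| > 1, arcsin(-2) is undefined. There is no angle whose sine equals -2.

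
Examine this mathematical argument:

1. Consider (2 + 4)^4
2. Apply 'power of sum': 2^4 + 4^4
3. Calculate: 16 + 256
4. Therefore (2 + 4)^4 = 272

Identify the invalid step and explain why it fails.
Step 2: Apply 'power of sum': 2^4 + 4^4

Step 2 incorrectly applies a non-existent rule '(a+b)^n = a^n + b^n'. This is false in general. The correct expansion uses the binomial theorem. The actual value is (2 + 4)^4 = 6^4 = 1296, not 272.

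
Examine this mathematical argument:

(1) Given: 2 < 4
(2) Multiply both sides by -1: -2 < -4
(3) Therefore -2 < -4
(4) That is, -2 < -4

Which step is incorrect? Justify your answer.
Step 2: Multiply both sides by -1: -2 < -4

Step 2 multiplies both sides by -1 but fails to reverse the inequality sign. When multiplying (or dividing) an inequality by a negative number, the direction must be reversed. Since 2 < 4, we should get -2 > -4, i.e., -2 > -4.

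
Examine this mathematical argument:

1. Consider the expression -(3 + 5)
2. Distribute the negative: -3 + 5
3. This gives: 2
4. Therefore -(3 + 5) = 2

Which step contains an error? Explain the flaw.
Step 2: Distribute the negative: -3 + 5

Step 2 incorrectly distributes the negative sign. The correct distribution is -(3 + 5) = -3 - 5 = -8. The negative must be applied to both terms, not just the first. The error treats -(3 + 5) as -3 + 5, which equals 2 instead of -8.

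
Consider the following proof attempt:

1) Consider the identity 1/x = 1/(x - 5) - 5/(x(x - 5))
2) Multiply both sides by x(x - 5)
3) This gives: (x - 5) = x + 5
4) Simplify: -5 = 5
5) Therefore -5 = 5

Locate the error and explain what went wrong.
Step 3: This gives: (x - 5) = x + 5

Step 3 makes a sign error when clearing denominators. Multiplying -5/(x(x - 5)) by x(x - 5) gives -5, not +5. The correct result is (x - 5) = x - 5, which is trivially true, not (x - 5) = x + 5. (Step 1 is a valid identity: 1/(x - 5) - 5/(x(x - 5)) = (x - 5)/(x(x - 5)) = 1/x.)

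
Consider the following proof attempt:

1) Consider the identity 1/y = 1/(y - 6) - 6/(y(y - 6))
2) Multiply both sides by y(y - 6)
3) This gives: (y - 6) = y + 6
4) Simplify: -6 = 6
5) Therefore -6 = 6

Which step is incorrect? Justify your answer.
Step 3: This gives: (y - 6) = y + 6

Step 3 makes a sign error when clearing denominators. Multiplying -6/(y(y - 6)) by y(y - 6) gives -6, not +6. The correct result is (y - 6) = y - 6, which is trivially true, not (y - 6) = y + 6. (Step 1 is a valid identity: 1/(y - 6) - 6/(y(y - 6)) = (y - 6)/(y(y - 6)) = 1/y.)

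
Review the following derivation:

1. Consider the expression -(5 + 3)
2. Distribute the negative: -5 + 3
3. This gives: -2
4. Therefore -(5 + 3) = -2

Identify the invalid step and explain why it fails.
Step 2: Distribute the negative: -5 + 3

Step 2 incorrectly distributes the negative sign. The correct distribution is -(5 + 3) = -5 - 3 = -8. The negative must be applied to both terms, not just the first. The error treats -(5 + 3) as -5 + 3, which equals -2 instead of -8.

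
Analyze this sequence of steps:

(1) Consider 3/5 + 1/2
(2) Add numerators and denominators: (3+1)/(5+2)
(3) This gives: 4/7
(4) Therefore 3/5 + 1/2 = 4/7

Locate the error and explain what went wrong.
Step 2: Add numerators and denominators: (3+1)/(5+2)

Step 2 incorrectly adds fractions by separately adding numerators and denominators. This is wrong. The correct method requires a common denominator: 3/5 + 1/2 = (3×2 + 1×5)/(5×2) = 11/10 = 11/10. The method used gives 4/7, which is different.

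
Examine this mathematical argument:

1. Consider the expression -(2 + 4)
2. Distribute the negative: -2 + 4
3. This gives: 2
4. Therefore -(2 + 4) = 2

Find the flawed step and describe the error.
Step 2: Distribute the negative: -2 + 4

Step 2 incorrectly distributes the negative sign. The correct distribution is -(2 + 4) = -2 - 4 = -6. The negative must be applied to both terms, not just the first. The error treats -(2 + 4) as -2 + 4, which equals 2 instead of -6.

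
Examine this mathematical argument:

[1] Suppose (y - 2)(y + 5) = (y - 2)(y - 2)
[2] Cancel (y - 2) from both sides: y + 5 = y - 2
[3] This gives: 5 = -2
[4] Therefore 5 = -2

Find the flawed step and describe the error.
Step 2: Cancel (y - 2) from both sides: y + 5 = y - 2

Step 2 cancels (y - 2) from both sides. This is only valid if (y - 2) ≠ 0, i.e., y ≠ 2. When y = 2, both sides equal zero regardless of the other factors. The correct approach requires considering y = 2 as a separate case.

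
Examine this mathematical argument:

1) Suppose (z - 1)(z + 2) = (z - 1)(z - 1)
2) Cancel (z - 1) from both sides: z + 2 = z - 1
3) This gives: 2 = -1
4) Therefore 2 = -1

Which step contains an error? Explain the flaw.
Step 2: Cancel (z - 1) from both sides: z + 2 = z - 1

Step 2 cancels (z - 1) from both sides. This is only valid if (z - 1) ≠ 0, i.e., z ≠ 1. When z = 1, both sides equal zero regardless of the other factors. The correct approach requires considering z = 1 as a separate case.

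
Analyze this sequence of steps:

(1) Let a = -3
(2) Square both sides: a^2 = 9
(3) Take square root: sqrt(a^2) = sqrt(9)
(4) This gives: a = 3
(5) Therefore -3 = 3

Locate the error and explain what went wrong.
Step 4: This gives: a = 3

Step 4 incorrectly states that sqrt(a^2) = a. The correct identity is sqrt(a^2) = |a|. Since a = -3 < 0, we have sqrt(a^2) = |-3| = 3, not a = -3.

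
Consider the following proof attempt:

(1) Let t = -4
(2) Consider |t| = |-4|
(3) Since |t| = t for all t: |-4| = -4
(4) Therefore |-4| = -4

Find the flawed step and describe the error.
Step 3: Since |t| = t for all t: |-4| = -4

Step 3 incorrectly states that |t| = t for all t. The correct definition is |t| = t when t >= 0, and |t| = -t when t < 0. Since -4 < 0, we have |-4| = -(-4) = 4, not -4.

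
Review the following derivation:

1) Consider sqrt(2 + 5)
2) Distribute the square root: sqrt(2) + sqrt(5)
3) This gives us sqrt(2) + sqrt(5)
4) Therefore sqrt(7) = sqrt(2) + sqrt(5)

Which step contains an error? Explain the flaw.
Step 2: Distribute the square root: sqrt(2) + sqrt(5)

Step 2 incorrectly 'distributes' the square root over addition. The square root function does not distribute: sqrt(a + b) ≠ sqrt(a) + sqrt(b). In fact, sqrt(2 + 5) = sqrt(7) ≈ 2.6458, while sqrt(2) + sqrt(5) ≈ 3.6503.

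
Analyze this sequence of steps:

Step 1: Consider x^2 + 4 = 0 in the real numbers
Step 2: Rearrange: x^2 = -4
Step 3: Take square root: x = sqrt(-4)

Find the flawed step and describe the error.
Step 3: Take square root: x = sqrt(-4)

Step 3 takes the square root of -4, which is negative. In the real number system, the square root of a negative number is undefined. The equation x^2 + 4 = 0 has no real solutions. Square roots of negative numbers only exist in the complex numbers.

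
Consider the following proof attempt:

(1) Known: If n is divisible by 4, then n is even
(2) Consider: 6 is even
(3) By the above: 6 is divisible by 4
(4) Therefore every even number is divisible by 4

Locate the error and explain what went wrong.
Step 3: By the above: 6 is divisible by 4

Step 3 commits the fallacy of affirming the consequent. The known fact 'divisible by 4 → even' does NOT imply 'even → divisible by 4'. That would be the converse, which is false. For example, 6 is even but 6 ÷ 4 = 1.50, which is not an integer.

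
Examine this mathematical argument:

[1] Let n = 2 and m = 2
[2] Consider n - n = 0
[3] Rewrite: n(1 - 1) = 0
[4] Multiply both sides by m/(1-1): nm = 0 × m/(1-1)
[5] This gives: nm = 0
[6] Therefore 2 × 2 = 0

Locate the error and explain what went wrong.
Step 4: Multiply both sides by m/(1-1): nm = 0 × m/(1-1)

Step 4 multiplies both sides by m/(1-1). However, 1-1 = 0, so this is multiplication by m/0, which is undefined. We cannot multiply by an undefined expression.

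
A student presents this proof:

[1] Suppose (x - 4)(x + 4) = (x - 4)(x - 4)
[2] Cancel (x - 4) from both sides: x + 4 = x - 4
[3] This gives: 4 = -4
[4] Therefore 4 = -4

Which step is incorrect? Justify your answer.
Step 2: Cancel (x - 4) from both sides: x + 4 = x - 4

Step 2 cancels (x - 4) from both sides. This is only valid if (x - 4) ≠ 0, i.e., x ≠ 4. When x = 4, both sides equal zero regardless of the other factors. The correct approach requires considering x = 4 as a separate case.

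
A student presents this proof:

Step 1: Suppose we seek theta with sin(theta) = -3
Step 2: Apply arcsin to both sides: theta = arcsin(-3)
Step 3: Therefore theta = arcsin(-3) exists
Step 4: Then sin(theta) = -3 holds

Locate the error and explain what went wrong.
Step 2: Apply arcsin to both sides: theta = arcsin(-3)

Step 2 applies arcsin to -3. However, arcsin(x) is only defined for x in [-1, 1] because sin(theta) can only produce values in that range. Since |-3| > 1, arcsin(-3) is undefined. There is no angle whose sine equals -3.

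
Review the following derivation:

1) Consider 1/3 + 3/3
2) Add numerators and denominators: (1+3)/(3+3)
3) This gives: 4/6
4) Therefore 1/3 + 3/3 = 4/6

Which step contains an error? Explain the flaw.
Step 2: Add numerators and denominators: (1+3)/(3+3)

Step 2 incorrectly adds fractions by separately adding numerators and denominators. This is wrong. The correct method requires a common denominator: 1/3 + 3/3 = (1×3 + 3×3)/(3×3) = 12/9 = 4/3. The method used gives 4/6, which is different.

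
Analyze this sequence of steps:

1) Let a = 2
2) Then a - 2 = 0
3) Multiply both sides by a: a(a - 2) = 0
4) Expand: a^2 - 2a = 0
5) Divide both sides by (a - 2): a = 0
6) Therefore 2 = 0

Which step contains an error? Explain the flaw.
Step 5: Divide both sides by (a - 2): a = 0

Step 5 divides both sides by (a - 2). However, since a = 2, we have (a - 2) = 0. Division by zero is undefined, making this step invalid.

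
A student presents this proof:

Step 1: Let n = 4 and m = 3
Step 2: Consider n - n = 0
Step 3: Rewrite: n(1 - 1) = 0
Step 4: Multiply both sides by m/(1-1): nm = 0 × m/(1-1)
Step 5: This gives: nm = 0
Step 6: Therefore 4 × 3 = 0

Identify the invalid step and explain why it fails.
Step 4: Multiply both sides by m/(1-1): nm = 0 × m/(1-1)

Step 4 multiplies both sides by m/(1-1). However, 1-1 = 0, so this is multiplication by m/0, which is undefined. We cannot multiply by an undefined expression.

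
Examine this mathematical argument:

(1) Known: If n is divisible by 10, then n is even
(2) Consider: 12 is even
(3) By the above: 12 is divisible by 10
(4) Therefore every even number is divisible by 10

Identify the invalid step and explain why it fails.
Step 3: By the above: 12 is divisible by 10

Step 3 commits the fallacy of affirming the consequent. The known fact 'divisible by 10 → even' does NOT imply 'even → divisible by 10'. That would be the converse, which is false. For example, 12 is even but 12 ÷ 10 = 1.20, which is not an integer.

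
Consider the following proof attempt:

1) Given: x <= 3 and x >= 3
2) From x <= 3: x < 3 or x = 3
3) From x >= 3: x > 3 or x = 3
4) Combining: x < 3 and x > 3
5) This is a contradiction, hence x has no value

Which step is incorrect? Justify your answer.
Step 4: Combining: x < 3 and x > 3

Step 4 incorrectly combines the conditions. From x <= 3 and x >= 3, the intersection is x = 3. The error treats the 'or' cases as 'and' requirements. The correct conclusion is that x = 3 is the unique solution, not that no solution exists.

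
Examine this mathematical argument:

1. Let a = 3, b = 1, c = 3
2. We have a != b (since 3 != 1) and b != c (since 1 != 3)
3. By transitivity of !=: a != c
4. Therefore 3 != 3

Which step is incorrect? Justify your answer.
Step 3: By transitivity of !=: a != c

Step 3 incorrectly applies transitivity to the '!=' relation. Transitivity states: if a R b and b R c, then a R c. However, '!=' is not transitive. Counterexample: 3 != 1 and 1 != 3, but 3 = 3 (both equal 3). Transitivity holds for relations like <, <=, =, but not for !=.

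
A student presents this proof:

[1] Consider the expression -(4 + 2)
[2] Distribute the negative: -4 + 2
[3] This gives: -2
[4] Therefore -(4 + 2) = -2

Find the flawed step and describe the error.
Step 2: Distribute the negative: -4 + 2

Step 2 incorrectly distributes the negative sign. The correct distribution is -(4 + 2) = -4 - 2 = -6. The negative must be applied to both terms, not just the first. The error treats -(4 + 2) as -4 + 2, which equals -2 instead of -6.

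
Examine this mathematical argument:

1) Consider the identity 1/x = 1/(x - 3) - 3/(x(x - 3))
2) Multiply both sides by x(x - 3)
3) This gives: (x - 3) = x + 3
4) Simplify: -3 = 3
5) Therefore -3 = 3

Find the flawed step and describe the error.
Step 3: This gives: (x - 3) = x + 3

Step 3 makes a sign error when clearing denominators. Multiplying -3/(x(x - 3)) by x(x - 3) gives -3, not +3. The correct result is (x - 3) = x - 3, which is trivially true, not (x - 3) = x + 3. (Step 1 is a valid identity: 1/(x - 3) - 3/(x(x - 3)) = (x - 3)/(x(x - 3)) = 1/x.)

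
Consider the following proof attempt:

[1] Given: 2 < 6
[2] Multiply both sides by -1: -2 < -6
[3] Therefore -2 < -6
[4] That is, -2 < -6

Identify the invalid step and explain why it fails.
Step 2: Multiply both sides by -1: -2 < -6

Step 2 multiplies both sides by -1 but fails to reverse the inequality sign. When multiplying (or dividing) an inequality by a negative number, the direction must be reversed. Since 2 < 6, we should get -2 > -6, i.e., -2 > -6.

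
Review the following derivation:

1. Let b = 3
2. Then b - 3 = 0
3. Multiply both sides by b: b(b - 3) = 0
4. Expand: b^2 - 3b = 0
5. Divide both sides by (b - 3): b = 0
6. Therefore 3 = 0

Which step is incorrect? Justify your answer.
Step 5: Divide both sides by (b - 3): b = 0

Step 5 divides both sides by (b - 3). However, since b = 3, we have (b - 3) = 0. Division by zero is undefined, making this step invalid.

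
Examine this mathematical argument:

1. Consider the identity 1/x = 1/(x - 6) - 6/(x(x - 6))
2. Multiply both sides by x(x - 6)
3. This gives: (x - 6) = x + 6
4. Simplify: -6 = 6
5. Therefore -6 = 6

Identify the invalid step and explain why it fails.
Step 3: This gives: (x - 6) = x + 6

Step 3 makes a sign error when clearing denominators. Multiplying -6/(x(x - 6)) by x(x - 6) gives -6, not +6. The correct result is (x - 6) = x - 6, which is trivially true, not (x - 6) = x + 6. (Step 1 is a valid identity: 1/(x - 6) - 6/(x(x - 6)) = (x - 6)/(x(x - 6)) = 1/x.)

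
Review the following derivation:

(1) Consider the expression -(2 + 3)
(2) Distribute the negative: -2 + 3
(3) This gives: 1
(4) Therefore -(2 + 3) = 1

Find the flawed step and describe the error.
Step 2: Distribute the negative: -2 + 3

Step 2 incorrectly distributes the negative sign. The correct distribution is -(2 + 3) = -2 - 3 = -5. The negative must be applied to both terms, not just the first. The error treats -(2 + 3) as -2 + 3, which equals 1 instead of -5.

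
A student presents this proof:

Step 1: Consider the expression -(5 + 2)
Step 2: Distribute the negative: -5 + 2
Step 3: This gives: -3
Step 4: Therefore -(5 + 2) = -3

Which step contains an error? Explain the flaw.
Step 2: Distribute the negative: -5 + 2

Step 2 incorrectly distributes the negative sign. The correct distribution is -(5 + 2) = -5 - 2 = -7. The negative must be applied to both terms, not just the first. The error treats -(5 + 2) as -5 + 2, which equals -3 instead of -7.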